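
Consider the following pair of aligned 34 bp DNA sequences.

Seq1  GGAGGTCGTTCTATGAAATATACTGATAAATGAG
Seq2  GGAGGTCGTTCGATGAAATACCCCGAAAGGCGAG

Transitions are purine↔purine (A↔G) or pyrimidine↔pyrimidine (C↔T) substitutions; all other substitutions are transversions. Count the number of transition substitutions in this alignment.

Mismatches occur at site 12 (T↔G, transversion), site 21 (T↔C, transition), site 22 (A↔C, transversion), site 24 (T↔C, transition), site 27 (T↔A, transversion), site 29 (A↔G, transition), site 30 (A↔G, transition), site 31 (T↔C, transition).
Of the 8 differences, 5 transitions and 3 transversions, so the answer is 5.

5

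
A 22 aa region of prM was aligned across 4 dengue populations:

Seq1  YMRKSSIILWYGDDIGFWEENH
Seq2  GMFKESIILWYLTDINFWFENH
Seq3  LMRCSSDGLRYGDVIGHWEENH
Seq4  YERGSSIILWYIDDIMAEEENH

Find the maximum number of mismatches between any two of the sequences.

Pairwise Hamming distances:
  Seq1 vs Seq2: 7
  Seq1 vs Seq3: 7
  Seq1 vs Seq4: 6
  Seq2 vs Seq3: 13
  Seq2 vs Seq4: 11
  Seq3 vs Seq4: 11
The largest is 13, between Seq2 and Seq3.

13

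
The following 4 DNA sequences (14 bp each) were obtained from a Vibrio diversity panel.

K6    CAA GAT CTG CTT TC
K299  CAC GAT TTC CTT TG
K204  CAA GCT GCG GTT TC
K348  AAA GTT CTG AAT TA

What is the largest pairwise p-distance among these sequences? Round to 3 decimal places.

0.571

Pairwise Hamming distances:
  K6 vs K299: 4
  K6 vs K204: 4
  K6 vs K348: 5
  K299 vs K204: 7
  K299 vs K348: 8
  K204 vs K348: 7
The largest is 8 mismatches, between K299 and K348; p = 8/14 = 0.571.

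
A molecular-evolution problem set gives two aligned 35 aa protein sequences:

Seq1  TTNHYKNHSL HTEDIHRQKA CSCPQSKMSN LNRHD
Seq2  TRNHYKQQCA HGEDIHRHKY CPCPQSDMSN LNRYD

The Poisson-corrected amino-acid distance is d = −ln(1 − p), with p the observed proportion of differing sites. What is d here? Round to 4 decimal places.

0.3773

Differing sites — 2:T/R; 7:N/Q; 8:H/Q; 9:S/C; 10:L/A; 12:T/G; 18:Q/H; 20:A/Y; 22:S/P; 27:K/D; 34:H/Y.
p = 11/35 = 0.314286.
d = −ln(1 − 0.314286) = −ln(0.685714) = 0.3773.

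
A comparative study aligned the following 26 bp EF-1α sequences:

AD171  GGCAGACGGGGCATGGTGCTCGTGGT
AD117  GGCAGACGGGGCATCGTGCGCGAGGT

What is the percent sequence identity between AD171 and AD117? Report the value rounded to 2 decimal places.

88.46%

Differing sites — 15:G/C; 20:T/G; 23:T/A.
23 of the 26 sites match, so the percent identity is 23/26 × 100 = 88.46%.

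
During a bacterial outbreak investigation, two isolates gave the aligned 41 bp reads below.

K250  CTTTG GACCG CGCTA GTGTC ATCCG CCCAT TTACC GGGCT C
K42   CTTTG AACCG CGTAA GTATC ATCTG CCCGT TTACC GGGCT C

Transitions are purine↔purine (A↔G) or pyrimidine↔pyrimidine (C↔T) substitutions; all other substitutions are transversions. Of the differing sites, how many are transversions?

1

The sequences differ at positions 6 (G/A, transition), 13 (C/T, transition), 14 (T/A, transversion), 18 (G/A, transition), 24 (C/T, transition), 29 (A/G, transition).
Of the 6 differences, 5 transitions and 1 transversion, so the answer is 1.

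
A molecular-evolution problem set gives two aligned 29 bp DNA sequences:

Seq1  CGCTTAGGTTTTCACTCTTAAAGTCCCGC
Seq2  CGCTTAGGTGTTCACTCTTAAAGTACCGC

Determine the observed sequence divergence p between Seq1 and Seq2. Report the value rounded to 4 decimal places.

The sequences differ at positions 10 (T/G), 25 (C/A).
There are 2 differences over 29 sites, so p = 2/29 = 0.0690.

0.0690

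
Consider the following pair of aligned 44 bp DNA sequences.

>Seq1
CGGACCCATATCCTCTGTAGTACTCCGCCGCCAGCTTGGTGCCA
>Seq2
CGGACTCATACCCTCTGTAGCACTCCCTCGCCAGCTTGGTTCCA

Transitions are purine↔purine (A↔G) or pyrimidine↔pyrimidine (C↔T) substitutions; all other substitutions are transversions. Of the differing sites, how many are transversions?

Mismatches occur at site 6 (C→T, transition), site 11 (T→C, transition), site 21 (T→C, transition), site 27 (G→C, transversion), site 28 (C→T, transition), site 41 (G→T, transversion).
Of the 6 differences, 4 transitions and 2 transversions, so the answer is 2.

2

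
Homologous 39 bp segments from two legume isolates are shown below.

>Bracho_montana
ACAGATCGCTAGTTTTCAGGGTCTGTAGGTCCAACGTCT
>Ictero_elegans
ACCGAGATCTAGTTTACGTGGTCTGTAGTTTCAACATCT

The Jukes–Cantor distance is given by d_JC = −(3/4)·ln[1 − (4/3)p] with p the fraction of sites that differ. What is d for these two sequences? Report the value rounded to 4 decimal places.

The sequences differ at positions 3 (A/C), 6 (T/G), 7 (C/A), 8 (G/T), 16 (T/A), 18 (A/G), 19 (G/T), 29 (G/T), 31 (C/T), 36 (G/A).
p = 10/39 = 0.256410.
d = −0.75 · ln(1 − (4/3)·0.256410) = −0.75 · ln(0.658120) = −0.75 · (-0.418368) = 0.3138.

0.3138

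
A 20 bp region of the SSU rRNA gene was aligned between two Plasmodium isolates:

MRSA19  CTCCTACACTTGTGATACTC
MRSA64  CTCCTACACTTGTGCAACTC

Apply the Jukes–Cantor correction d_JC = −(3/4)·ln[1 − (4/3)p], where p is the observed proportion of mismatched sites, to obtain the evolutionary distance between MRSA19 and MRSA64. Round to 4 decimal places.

0.1073

The sequences differ at positions 15 (A/C), 16 (T/A).
p = 2/20 = 0.100000.
d = −0.75 · ln(1 − (4/3)·0.100000) = −0.75 · ln(0.866667) = −0.75 · (-0.143100) = 0.1073.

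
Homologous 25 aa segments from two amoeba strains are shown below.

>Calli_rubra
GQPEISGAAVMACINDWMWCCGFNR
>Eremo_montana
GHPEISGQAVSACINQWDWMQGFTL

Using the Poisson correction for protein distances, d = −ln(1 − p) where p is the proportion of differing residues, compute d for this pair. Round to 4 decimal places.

Differing sites — 2:Q/H; 8:A/Q; 11:M/S; 16:D/Q; 18:M/D; 20:C/M; 21:C/Q; 24:N/T; 25:R/L.
p = 9/25 = 0.360000.
d = −ln(1 − 0.360000) = −ln(0.640000) = 0.4463.

0.4463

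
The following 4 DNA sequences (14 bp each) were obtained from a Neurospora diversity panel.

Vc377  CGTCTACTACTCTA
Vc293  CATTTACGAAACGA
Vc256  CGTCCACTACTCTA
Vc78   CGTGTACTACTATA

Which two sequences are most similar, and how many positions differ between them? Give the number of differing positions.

1

Pairwise Hamming distances:
  Vc377 vs Vc293: 6
  Vc377 vs Vc256: 1
  Vc377 vs Vc78: 2
  Vc293 vs Vc256: 7
  Vc293 vs Vc78: 7
  Vc256 vs Vc78: 3
The smallest is 1, between Vc377 and Vc256.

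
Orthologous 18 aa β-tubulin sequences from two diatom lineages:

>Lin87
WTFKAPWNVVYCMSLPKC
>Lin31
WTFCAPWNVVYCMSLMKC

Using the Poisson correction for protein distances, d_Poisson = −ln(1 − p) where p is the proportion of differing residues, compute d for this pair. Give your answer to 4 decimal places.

0.1178

Mismatches occur at site 4 (K→C), site 16 (P→M).
p = 2/18 = 0.111111.
d = −ln(1 − 0.111111) = −ln(0.888889) = 0.1178.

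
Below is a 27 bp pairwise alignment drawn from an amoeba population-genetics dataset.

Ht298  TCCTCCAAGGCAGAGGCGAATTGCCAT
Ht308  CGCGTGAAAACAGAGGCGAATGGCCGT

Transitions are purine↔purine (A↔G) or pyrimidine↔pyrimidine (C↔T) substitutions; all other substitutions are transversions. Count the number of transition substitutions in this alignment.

Differing sites — 1:T/C (Ti); 2:C/G (Tv); 4:T/G (Tv); 5:C/T (Ti); 6:C/G (Tv); 9:G/A (Ti); 10:G/A (Ti); 22:T/G (Tv); 26:A/G (Ti).
Of the 9 differences, 5 transitions and 4 transversions, so the answer is 5.

5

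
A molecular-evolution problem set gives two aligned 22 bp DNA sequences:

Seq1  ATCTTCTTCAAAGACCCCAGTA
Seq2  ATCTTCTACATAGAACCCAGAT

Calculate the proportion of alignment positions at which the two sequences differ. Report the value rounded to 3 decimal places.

The sequences differ at positions 8 (T/A), 11 (A/T), 15 (C/A), 21 (T/A), 22 (A/T).
There are 5 differences over 22 sites, so p = 5/22 = 0.227.

0.227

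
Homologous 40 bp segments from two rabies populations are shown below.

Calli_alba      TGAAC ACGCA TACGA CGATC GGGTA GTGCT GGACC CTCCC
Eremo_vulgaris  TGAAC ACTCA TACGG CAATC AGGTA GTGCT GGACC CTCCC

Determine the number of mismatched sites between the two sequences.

4

The sequences differ at positions 8 (G/T), 15 (A/G), 17 (G/A), 21 (G/A).
That gives 4 mismatches out of 40 aligned sites, so the Hamming distance is 4.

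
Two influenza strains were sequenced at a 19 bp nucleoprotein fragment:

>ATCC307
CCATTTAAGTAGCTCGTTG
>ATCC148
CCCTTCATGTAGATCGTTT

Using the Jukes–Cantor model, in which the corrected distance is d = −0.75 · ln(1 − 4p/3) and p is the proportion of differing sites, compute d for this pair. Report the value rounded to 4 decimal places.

Mismatches occur at site 3 (A→C), site 6 (T→C), site 8 (A→T), site 13 (C→A), site 19 (G→T).
p = 5/19 = 0.263158.
d = −0.75 · ln(1 − (4/3)·0.263158) = −0.75 · ln(0.649123) = −0.75 · (-0.432133) = 0.3241.

0.3241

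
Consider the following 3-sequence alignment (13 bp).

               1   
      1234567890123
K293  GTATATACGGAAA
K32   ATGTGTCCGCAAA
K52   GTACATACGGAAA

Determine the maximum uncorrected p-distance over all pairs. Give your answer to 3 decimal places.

0.462

Pairwise Hamming distances:
  K293 vs K32: 5
  K293 vs K52: 1
  K32 vs K52: 6
The largest is 6 mismatches, between K32 and K52; p = 6/13 = 0.462.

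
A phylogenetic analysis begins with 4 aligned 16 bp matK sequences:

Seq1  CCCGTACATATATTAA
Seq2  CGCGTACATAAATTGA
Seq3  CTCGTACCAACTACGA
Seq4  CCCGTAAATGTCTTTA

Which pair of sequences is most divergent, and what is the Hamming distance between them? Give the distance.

10

Pairwise Hamming distances:
  Seq1 vs Seq2: 3
  Seq1 vs Seq3: 8
  Seq1 vs Seq4: 4
  Seq2 vs Seq3: 7
  Seq2 vs Seq4: 6
  Seq3 vs Seq4: 10
The largest is 10, between Seq3 and Seq4.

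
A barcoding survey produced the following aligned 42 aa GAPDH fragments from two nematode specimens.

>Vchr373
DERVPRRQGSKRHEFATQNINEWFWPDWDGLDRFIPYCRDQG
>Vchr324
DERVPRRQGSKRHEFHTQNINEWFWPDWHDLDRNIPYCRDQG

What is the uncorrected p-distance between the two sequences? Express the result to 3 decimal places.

0.095

Differing sites — 16:A/H; 29:D/H; 30:G/D; 34:F/N.
There are 4 differences over 42 sites, so p = 4/42 = 0.095.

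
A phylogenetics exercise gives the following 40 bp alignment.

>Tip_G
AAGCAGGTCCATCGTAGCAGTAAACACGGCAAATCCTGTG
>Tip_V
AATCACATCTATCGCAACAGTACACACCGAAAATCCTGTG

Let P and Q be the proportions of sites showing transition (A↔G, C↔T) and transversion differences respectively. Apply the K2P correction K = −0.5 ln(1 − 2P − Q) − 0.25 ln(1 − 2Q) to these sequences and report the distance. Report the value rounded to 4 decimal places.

Differing sites — 3:G/T (Tv); 6:G/C (Tv); 7:G/A (Ti); 10:C/T (Ti); 15:T/C (Ti); 17:G/A (Ti); 23:A/C (Tv); 28:G/C (Tv); 30:C/A (Tv).
Of the 9 differences, 4 transitions and 5 transversions over 40 sites: P = 4/40 = 0.100000, Q = 5/40 = 0.125000.
d = −0.5·ln(0.675000) − 0.25·ln(0.750000) = −0.5·(-0.393043) − 0.25·(-0.287682) = 0.2684.

0.2684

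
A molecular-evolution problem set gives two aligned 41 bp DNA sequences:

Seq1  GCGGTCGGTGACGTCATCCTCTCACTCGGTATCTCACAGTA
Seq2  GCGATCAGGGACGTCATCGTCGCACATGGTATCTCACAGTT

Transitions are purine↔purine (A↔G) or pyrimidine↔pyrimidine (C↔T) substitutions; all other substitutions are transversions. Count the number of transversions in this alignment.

5

Differing sites — 4:G/A (Ti); 7:G/A (Ti); 9:T/G (Tv); 19:C/G (Tv); 22:T/G (Tv); 26:T/A (Tv); 27:C/T (Ti); 41:A/T (Tv).
Of the 8 differences, 3 transitions and 5 transversions, so the answer is 5.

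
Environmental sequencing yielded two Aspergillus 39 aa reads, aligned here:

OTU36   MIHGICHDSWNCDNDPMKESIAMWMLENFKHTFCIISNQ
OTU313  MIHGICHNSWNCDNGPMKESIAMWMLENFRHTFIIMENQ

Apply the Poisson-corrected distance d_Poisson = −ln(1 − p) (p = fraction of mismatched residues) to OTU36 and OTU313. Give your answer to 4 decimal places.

0.1671

Mismatches occur at site 8 (D→N), site 15 (D→G), site 30 (K→R), site 34 (C→I), site 36 (I→M), site 37 (S→E).
p = 6/39 = 0.153846.
d = −ln(1 − 0.153846) = −ln(0.846154) = 0.1671.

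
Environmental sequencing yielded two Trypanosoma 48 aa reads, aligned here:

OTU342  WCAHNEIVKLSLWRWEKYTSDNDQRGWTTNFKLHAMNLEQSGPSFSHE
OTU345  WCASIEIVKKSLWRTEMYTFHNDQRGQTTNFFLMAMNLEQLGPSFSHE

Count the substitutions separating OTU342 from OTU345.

Mismatches occur at site 4 (H→S), site 5 (N→I), site 10 (L→K), site 15 (W→T), site 17 (K→M), site 20 (S→F), site 21 (D→H), site 27 (W→Q), site 32 (K→F), site 34 (H→M), site 41 (S→L).
That gives 11 mismatches out of 48 aligned sites, so the Hamming distance is 11.

11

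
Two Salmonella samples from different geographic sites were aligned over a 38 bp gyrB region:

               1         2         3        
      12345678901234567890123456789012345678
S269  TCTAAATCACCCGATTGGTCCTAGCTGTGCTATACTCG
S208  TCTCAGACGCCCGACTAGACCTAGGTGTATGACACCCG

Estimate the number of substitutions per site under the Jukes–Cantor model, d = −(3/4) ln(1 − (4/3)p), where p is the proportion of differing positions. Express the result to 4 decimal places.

The sequences differ at positions 4 (A/C), 6 (A/G), 7 (T/A), 9 (A/G), 15 (T/C), 17 (G/A), 19 (T/A), 25 (C/G), 29 (G/A), 30 (C/T), 31 (T/G), 33 (T/C), 36 (T/C).
p = 13/38 = 0.342105.
d = −0.75 · ln(1 − (4/3)·0.342105) = −0.75 · ln(0.543860) = −0.75 · (-0.609063) = 0.4568.

0.4568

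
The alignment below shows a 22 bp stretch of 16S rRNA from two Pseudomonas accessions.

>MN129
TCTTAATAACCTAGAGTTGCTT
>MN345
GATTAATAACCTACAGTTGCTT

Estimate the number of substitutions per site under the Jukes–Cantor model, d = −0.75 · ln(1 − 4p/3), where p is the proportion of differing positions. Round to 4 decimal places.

0.1505

The sequences differ at positions 1 (T/G), 2 (C/A), 14 (G/C).
p = 3/22 = 0.136364.
d = −0.75 · ln(1 − (4/3)·0.136364) = −0.75 · ln(0.818181) = −0.75 · (-0.200672) = 0.1505.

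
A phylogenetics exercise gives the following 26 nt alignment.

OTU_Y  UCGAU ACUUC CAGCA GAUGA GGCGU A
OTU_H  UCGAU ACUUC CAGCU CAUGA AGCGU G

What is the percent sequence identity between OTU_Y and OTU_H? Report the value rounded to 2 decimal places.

84.62%

Mismatches occur at site 15 (A↔U), site 16 (G↔C), site 21 (G↔A), site 26 (A↔G).
22 of the 26 sites match, so the percent identity is 22/26 × 100 = 84.62%.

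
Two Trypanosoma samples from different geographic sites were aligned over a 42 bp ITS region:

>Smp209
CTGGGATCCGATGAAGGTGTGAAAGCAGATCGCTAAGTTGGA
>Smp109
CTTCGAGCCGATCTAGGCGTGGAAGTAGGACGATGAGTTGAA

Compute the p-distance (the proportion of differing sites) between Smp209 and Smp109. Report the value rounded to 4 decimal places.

The sequences differ at positions 3 (G/T), 4 (G/C), 7 (T/G), 13 (G/C), 14 (A/T), 18 (T/C), 22 (A/G), 26 (C/T), 29 (A/G), 30 (T/A), 33 (C/A), 35 (A/G), 41 (G/A).
There are 13 differences over 42 sites, so p = 13/42 = 0.3095.

0.3095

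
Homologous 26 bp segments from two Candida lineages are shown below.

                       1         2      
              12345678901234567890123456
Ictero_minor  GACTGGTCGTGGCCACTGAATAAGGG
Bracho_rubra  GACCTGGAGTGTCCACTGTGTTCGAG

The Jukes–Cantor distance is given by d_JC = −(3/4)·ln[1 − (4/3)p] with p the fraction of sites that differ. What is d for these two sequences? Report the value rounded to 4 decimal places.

0.5393

Differing sites — 4:T/C; 5:G/T; 7:T/G; 8:C/A; 12:G/T; 19:A/T; 20:A/G; 22:A/T; 23:A/C; 25:G/A.
p = 10/26 = 0.384615.
d = −0.75 · ln(1 − (4/3)·0.384615) = −0.75 · ln(0.487180) = −0.75 · (-0.719122) = 0.5393.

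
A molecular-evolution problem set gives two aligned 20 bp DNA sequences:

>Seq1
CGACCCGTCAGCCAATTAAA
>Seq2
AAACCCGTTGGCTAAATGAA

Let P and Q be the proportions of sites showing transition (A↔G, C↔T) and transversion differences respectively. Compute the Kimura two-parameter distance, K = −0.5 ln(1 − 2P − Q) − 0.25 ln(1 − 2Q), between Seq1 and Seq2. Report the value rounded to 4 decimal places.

0.5139

Differing sites — 1:C/A (Tv); 2:G/A (Ti); 9:C/T (Ti); 10:A/G (Ti); 13:C/T (Ti); 16:T/A (Tv); 18:A/G (Ti).
Of the 7 differences, 5 transitions and 2 transversions over 20 sites: P = 5/20 = 0.250000, Q = 2/20 = 0.100000.
d = −0.5·ln(0.400000) − 0.25·ln(0.800000) = −0.5·(-0.916291) − 0.25·(-0.223144) = 0.5139.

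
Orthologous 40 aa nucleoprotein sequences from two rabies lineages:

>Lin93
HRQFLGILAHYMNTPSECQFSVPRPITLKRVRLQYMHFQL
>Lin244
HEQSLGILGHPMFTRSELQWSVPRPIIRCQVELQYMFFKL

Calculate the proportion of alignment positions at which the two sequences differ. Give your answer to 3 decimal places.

The sequences differ at positions 2 (R/E), 4 (F/S), 9 (A/G), 11 (Y/P), 13 (N/F), 15 (P/R), 18 (C/L), 20 (F/W), 27 (T/I), 28 (L/R), 29 (K/C), 30 (R/Q), 32 (R/E), 37 (H/F), 39 (Q/K).
There are 15 differences over 40 sites, so p = 15/40 = 0.375.

0.375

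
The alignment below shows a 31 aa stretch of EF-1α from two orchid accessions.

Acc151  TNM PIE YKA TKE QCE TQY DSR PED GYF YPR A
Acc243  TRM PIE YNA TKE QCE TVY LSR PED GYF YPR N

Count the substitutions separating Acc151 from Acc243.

5

The sequences differ at positions 2 (N/R), 8 (K/N), 17 (Q/V), 19 (D/L), 31 (A/N).
That gives 5 mismatches out of 31 aligned sites, so the Hamming distance is 5.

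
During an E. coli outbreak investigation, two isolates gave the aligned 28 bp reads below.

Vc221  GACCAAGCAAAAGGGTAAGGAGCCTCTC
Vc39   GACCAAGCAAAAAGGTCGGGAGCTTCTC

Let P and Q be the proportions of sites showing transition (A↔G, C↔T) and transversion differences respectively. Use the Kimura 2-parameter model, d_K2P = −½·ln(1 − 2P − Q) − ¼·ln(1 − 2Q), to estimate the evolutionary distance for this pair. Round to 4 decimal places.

Differing sites — 13:G/A (Ti); 17:A/C (Tv); 18:A/G (Ti); 24:C/T (Ti).
Of the 4 differences, 3 transitions and 1 transversion over 28 sites: P = 3/28 = 0.107143, Q = 1/28 = 0.035714.
d = −0.5·ln(0.750000) − 0.25·ln(0.928572) = −0.5·(-0.287682) − 0.25·(-0.074107) = 0.1624.

0.1624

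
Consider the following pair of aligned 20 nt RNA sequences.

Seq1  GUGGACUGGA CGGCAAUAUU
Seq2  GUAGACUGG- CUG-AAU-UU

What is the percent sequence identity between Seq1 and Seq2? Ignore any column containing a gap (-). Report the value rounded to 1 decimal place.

Excluding the 3 gap columns leaves 17 comparable sites.
Differing sites — 3:G/A; 12:G/U.
15 of the 17 comparable sites match, so the percent identity is 15/17 × 100 = 88.2%.

88.2%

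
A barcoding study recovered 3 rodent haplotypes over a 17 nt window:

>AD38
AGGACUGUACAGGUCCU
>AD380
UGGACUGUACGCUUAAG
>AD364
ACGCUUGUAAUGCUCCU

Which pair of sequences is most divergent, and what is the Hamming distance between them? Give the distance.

11

Pairwise Hamming distances:
  AD38 vs AD380: 7
  AD38 vs AD364: 6
  AD380 vs AD364: 11
The largest is 11, between AD380 and AD364.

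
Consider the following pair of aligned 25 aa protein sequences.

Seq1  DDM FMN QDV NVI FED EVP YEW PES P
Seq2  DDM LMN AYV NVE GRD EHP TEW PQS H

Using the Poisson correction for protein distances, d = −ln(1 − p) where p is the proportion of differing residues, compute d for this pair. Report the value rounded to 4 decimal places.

0.5108

Differing sites — 4:F/L; 7:Q/A; 8:D/Y; 12:I/E; 13:F/G; 14:E/R; 17:V/H; 19:Y/T; 23:E/Q; 25:P/H.
p = 10/25 = 0.400000.
d = −ln(1 − 0.400000) = −ln(0.600000) = 0.5108.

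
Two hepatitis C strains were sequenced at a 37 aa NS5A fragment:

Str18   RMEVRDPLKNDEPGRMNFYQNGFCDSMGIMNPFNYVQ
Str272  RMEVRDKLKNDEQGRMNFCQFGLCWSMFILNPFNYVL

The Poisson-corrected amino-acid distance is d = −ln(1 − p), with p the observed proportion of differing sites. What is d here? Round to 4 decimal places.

The sequences differ at positions 7 (P/K), 13 (P/Q), 19 (Y/C), 21 (N/F), 23 (F/L), 25 (D/W), 28 (G/F), 30 (M/L), 37 (Q/L).
p = 9/37 = 0.243243.
d = −ln(1 − 0.243243) = −ln(0.756757) = 0.2787.

0.2787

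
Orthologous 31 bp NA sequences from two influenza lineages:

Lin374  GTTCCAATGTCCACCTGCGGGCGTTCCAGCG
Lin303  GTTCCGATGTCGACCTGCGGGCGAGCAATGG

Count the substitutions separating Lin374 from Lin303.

Mismatches occur at site 6 (A↔G), site 12 (C↔G), site 24 (T↔A), site 25 (T↔G), site 27 (C↔A), site 29 (G↔T), site 30 (C↔G).
That gives 7 mismatches out of 31 aligned sites, so the Hamming distance is 7.

7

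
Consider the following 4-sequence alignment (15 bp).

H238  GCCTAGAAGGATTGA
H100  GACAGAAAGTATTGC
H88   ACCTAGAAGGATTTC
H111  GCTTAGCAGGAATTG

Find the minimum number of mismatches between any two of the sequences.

Pairwise Hamming distances:
  H238 vs H100: 6
  H238 vs H88: 3
  H238 vs H111: 5
  H100 vs H88: 7
  H100 vs H111: 10
  H88 vs H111: 5
The smallest is 3, between H238 and H88.

3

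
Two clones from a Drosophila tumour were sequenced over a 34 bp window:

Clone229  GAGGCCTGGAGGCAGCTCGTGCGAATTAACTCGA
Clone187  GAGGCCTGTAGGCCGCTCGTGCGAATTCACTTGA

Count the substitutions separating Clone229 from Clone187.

4

The sequences differ at positions 9 (G/T), 14 (A/C), 28 (A/C), 32 (C/T).
That gives 4 mismatches out of 34 aligned sites, so the Hamming distance is 4.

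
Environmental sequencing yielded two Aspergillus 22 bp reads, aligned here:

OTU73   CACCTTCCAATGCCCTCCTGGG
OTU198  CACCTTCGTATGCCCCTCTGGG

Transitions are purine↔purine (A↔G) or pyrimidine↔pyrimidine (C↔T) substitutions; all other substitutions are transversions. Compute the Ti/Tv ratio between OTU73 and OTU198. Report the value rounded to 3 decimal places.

The sequences differ at positions 8 (C/G, transversion), 9 (A/T, transversion), 16 (T/C, transition), 17 (C/T, transition).
Of the 4 differences, 2 transitions and 2 transversions, so Ti/Tv = 2/2 = 1.000.

1.000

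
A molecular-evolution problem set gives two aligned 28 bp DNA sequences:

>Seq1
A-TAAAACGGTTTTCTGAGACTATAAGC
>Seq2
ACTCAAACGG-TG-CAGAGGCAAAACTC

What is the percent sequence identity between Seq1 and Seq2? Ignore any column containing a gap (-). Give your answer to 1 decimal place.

Excluding the 3 gap columns leaves 25 comparable sites.
Mismatches occur at site 4 (A→C), site 13 (T→G), site 16 (T→A), site 20 (A→G), site 22 (T→A), site 24 (T→A), site 26 (A→C), site 27 (G→T).
17 of the 25 comparable sites match, so the percent identity is 17/25 × 100 = 68.0%.

68.0%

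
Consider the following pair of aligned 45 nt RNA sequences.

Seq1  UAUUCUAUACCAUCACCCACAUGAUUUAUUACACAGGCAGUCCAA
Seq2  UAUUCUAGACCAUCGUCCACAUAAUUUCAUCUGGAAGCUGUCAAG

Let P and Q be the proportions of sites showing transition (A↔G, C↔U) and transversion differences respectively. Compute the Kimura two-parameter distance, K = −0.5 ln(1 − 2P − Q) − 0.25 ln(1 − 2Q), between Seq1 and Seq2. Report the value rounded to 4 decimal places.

The sequences differ at positions 8 (U/G, transversion), 15 (A/G, transition), 16 (C/U, transition), 23 (G/A, transition), 28 (A/C, transversion), 29 (U/A, transversion), 31 (A/C, transversion), 32 (C/U, transition), 33 (A/G, transition), 34 (C/G, transversion), 36 (G/A, transition), 39 (A/U, transversion), 43 (C/A, transversion), 45 (A/G, transition).
Of the 14 differences, 7 transitions and 7 transversions over 45 sites: P = 7/45 = 0.155556, Q = 7/45 = 0.155556.
d = −0.5·ln(0.533332) − 0.25·ln(0.688888) = −0.5·(-0.628611) − 0.25·(-0.372677) = 0.4075.

0.4075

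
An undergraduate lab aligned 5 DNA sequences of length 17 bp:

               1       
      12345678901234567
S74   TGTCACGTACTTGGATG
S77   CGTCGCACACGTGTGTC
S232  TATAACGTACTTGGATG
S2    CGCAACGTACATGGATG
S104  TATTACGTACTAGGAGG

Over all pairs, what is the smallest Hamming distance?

2

Pairwise Hamming distances:
  S74 vs S77: 8
  S74 vs S232: 2
  S74 vs S2: 4
  S74 vs S104: 4
  S77 vs S232: 10
  S77 vs S2: 9
  S77 vs S104: 12
  S232 vs S2: 4
  S232 vs S104: 3
  S2 vs S104: 7
The smallest is 2, between S74 and S232.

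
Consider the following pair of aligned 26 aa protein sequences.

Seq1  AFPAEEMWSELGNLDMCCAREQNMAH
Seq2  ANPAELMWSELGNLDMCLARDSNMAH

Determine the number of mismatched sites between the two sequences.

Mismatches occur at site 2 (F↔N), site 6 (E↔L), site 18 (C↔L), site 21 (E↔D), site 22 (Q↔S).
That gives 5 mismatches out of 26 aligned sites, so the Hamming distance is 5.

5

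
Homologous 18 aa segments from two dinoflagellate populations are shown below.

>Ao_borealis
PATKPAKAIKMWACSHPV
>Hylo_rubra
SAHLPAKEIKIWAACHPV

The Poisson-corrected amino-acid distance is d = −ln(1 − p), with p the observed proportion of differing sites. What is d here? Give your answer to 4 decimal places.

The sequences differ at positions 1 (P/S), 3 (T/H), 4 (K/L), 8 (A/E), 11 (M/I), 14 (C/A), 15 (S/C).
p = 7/18 = 0.388889.
d = −ln(1 − 0.388889) = −ln(0.611111) = 0.4925.

0.4925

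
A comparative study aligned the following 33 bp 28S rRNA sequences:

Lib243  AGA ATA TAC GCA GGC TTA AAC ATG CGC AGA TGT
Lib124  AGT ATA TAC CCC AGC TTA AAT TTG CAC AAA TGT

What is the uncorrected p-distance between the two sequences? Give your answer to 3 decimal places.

The sequences differ at positions 3 (A/T), 10 (G/C), 12 (A/C), 13 (G/A), 21 (C/T), 22 (A/T), 26 (G/A), 29 (G/A).
There are 8 differences over 33 sites, so p = 8/33 = 0.242.

0.242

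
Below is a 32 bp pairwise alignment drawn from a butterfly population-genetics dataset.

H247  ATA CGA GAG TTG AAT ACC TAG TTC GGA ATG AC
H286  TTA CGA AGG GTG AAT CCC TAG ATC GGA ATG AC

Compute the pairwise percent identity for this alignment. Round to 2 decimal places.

81.25%

Differing sites — 1:A/T; 7:G/A; 8:A/G; 10:T/G; 16:A/C; 22:T/A.
26 of the 32 sites match, so the percent identity is 26/32 × 100 = 81.25%.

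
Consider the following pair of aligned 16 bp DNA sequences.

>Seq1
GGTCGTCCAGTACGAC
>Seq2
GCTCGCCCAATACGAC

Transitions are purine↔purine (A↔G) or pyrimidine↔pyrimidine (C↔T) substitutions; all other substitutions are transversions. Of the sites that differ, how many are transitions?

2

The sequences differ at positions 2 (G/C, transversion), 6 (T/C, transition), 10 (G/A, transition).
Of the 3 differences, 2 transitions and 1 transversion, so the answer is 2.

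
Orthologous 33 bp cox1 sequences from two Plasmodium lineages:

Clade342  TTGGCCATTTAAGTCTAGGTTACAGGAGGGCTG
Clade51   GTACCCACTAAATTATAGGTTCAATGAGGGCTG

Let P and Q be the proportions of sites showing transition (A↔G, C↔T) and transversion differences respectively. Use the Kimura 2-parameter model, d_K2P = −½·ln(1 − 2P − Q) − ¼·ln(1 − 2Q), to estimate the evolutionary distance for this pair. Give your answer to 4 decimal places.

0.3918

Mismatches occur at site 1 (T→G, transversion), site 3 (G→A, transition), site 4 (G→C, transversion), site 8 (T→C, transition), site 10 (T→A, transversion), site 13 (G→T, transversion), site 15 (C→A, transversion), site 22 (A→C, transversion), site 23 (C→A, transversion), site 25 (G→T, transversion).
Of the 10 differences, 2 transitions and 8 transversions over 33 sites: P = 2/33 = 0.060606, Q = 8/33 = 0.242424.
d = −0.5·ln(0.636364) − 0.25·ln(0.515152) = −0.5·(-0.451985) − 0.25·(-0.663293) = 0.3918.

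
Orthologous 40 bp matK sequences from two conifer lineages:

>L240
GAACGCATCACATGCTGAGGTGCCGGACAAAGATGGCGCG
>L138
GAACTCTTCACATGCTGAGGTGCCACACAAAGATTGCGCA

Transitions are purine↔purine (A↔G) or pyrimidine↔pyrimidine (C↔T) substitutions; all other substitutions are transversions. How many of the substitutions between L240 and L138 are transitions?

2

Differing sites — 5:G/T (Tv); 7:A/T (Tv); 25:G/A (Ti); 26:G/C (Tv); 35:G/T (Tv); 40:G/A (Ti).
Of the 6 differences, 2 transitions and 4 transversions, so the answer is 2.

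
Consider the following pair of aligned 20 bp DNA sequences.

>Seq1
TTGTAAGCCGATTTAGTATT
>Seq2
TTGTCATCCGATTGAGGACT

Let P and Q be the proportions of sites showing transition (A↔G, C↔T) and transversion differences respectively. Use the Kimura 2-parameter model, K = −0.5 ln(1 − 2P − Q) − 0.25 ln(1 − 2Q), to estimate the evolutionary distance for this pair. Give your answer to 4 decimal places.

Differing sites — 5:A/C (Tv); 7:G/T (Tv); 14:T/G (Tv); 17:T/G (Tv); 19:T/C (Ti).
Of the 5 differences, 1 transition and 4 transversions over 20 sites: P = 1/20 = 0.050000, Q = 4/20 = 0.200000.
d = −0.5·ln(0.700000) − 0.25·ln(0.600000) = −0.5·(-0.356675) − 0.25·(-0.510826) = 0.3060.

0.3060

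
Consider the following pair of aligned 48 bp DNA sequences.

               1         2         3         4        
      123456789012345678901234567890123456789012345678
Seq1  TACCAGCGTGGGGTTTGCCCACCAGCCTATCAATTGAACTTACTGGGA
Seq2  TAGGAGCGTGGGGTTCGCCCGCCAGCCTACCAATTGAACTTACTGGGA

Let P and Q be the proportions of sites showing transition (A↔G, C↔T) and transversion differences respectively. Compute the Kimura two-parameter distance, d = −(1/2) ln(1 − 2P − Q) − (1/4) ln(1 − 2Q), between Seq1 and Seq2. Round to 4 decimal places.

0.1129

Differing sites — 3:C/G (Tv); 4:C/G (Tv); 16:T/C (Ti); 21:A/G (Ti); 30:T/C (Ti).
Of the 5 differences, 3 transitions and 2 transversions over 48 sites: P = 3/48 = 0.062500, Q = 2/48 = 0.041667.
d = −0.5·ln(0.833333) − 0.25·ln(0.916666) = −0.5·(-0.182322) − 0.25·(-0.087012) = 0.1129.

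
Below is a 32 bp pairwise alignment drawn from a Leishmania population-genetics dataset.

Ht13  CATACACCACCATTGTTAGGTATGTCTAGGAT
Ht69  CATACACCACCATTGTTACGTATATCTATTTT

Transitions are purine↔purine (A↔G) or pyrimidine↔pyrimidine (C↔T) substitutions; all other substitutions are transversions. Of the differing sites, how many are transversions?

The sequences differ at positions 19 (G/C, transversion), 24 (G/A, transition), 29 (G/T, transversion), 30 (G/T, transversion), 31 (A/T, transversion).
Of the 5 differences, 1 transition and 4 transversions, so the answer is 4.

4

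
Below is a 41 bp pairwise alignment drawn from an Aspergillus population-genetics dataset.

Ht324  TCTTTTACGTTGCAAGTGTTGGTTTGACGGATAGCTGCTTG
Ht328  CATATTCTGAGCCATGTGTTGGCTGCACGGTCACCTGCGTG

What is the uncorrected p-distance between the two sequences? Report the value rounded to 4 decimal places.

0.3902

Differing sites — 1:T/C; 2:C/A; 4:T/A; 7:A/C; 8:C/T; 10:T/A; 11:T/G; 12:G/C; 15:A/T; 23:T/C; 25:T/G; 26:G/C; 31:A/T; 32:T/C; 34:G/C; 39:T/G.
There are 16 differences over 41 sites, so p = 16/41 = 0.3902.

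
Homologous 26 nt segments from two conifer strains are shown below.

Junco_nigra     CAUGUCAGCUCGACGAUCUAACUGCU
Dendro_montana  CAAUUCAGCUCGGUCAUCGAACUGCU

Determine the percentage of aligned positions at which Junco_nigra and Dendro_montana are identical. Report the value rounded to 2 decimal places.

76.92%

Mismatches occur at site 3 (U→A), site 4 (G→U), site 13 (A→G), site 14 (C→U), site 15 (G→C), site 19 (U→G).
20 of the 26 sites match, so the percent identity is 20/26 × 100 = 76.92%.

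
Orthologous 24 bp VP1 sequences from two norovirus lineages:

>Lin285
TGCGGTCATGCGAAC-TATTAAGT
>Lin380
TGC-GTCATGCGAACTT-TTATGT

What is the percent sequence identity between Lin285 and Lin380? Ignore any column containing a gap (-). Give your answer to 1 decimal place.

Excluding the 3 gap columns leaves 21 comparable sites.
The sequences differ at position 22 (A/T).
20 of the 21 comparable sites match, so the percent identity is 20/21 × 100 = 95.2%.

95.2%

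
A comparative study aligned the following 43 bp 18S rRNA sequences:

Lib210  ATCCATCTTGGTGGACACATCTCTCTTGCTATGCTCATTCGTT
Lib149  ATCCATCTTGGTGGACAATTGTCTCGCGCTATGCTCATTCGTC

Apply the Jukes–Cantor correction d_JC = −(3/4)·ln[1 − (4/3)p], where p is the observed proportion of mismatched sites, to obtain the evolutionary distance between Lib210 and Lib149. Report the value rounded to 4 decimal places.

0.1544

The sequences differ at positions 18 (C/A), 19 (A/T), 21 (C/G), 26 (T/G), 27 (T/C), 43 (T/C).
p = 6/43 = 0.139535.
d = −0.75 · ln(1 − (4/3)·0.139535) = −0.75 · ln(0.813953) = −0.75 · (-0.205853) = 0.1544.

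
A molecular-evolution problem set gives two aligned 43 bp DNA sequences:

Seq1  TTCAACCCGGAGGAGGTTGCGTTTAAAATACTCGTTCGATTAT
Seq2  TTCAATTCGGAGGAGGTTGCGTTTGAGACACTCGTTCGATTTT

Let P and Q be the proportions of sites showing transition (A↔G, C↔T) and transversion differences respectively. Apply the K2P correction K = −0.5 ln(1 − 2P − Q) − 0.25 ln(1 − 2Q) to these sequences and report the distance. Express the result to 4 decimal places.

Differing sites — 6:C/T (Ti); 7:C/T (Ti); 25:A/G (Ti); 27:A/G (Ti); 29:T/C (Ti); 42:A/T (Tv).
Of the 6 differences, 5 transitions and 1 transversion over 43 sites: P = 5/43 = 0.116279, Q = 1/43 = 0.023256.
d = −0.5·ln(0.744186) − 0.25·ln(0.953488) = −0.5·(-0.295464) − 0.25·(-0.047628) = 0.1596.

0.1596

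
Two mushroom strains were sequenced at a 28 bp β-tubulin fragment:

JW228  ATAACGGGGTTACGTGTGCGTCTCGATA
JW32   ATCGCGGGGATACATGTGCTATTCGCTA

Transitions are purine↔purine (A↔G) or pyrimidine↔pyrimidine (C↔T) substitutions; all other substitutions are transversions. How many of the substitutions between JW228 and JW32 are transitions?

3

The sequences differ at positions 3 (A/C, transversion), 4 (A/G, transition), 10 (T/A, transversion), 14 (G/A, transition), 20 (G/T, transversion), 21 (T/A, transversion), 22 (C/T, transition), 26 (A/C, transversion).
Of the 8 differences, 3 transitions and 5 transversions, so the answer is 3.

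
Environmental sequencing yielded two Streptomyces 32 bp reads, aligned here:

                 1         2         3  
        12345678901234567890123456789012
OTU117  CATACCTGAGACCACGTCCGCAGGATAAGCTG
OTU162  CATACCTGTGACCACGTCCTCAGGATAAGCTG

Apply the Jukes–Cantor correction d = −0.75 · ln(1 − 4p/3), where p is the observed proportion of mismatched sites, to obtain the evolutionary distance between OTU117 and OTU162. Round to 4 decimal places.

Mismatches occur at site 9 (A/T), site 20 (G/T).
p = 2/32 = 0.062500.
d = −0.75 · ln(1 − (4/3)·0.062500) = −0.75 · ln(0.916667) = −0.75 · (-0.087011) = 0.0653.

0.0653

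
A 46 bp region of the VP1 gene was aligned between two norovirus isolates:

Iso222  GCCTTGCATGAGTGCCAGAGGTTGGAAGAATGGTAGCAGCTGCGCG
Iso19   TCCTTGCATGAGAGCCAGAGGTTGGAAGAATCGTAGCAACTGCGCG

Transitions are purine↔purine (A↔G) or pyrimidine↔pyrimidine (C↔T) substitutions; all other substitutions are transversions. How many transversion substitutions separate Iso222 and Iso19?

Mismatches occur at site 1 (G→T, transversion), site 13 (T→A, transversion), site 32 (G→C, transversion), site 39 (G→A, transition).
Of the 4 differences, 1 transition and 3 transversions, so the answer is 3.

3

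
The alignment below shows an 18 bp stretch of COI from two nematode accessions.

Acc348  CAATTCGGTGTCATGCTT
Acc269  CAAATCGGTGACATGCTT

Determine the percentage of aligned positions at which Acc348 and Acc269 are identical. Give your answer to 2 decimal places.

The sequences differ at positions 4 (T/A), 11 (T/A).
16 of the 18 sites match, so the percent identity is 16/18 × 100 = 88.89%.

88.89%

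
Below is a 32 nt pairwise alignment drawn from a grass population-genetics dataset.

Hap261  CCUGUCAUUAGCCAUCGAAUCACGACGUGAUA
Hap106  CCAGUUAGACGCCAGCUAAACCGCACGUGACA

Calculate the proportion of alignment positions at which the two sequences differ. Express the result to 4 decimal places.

The sequences differ at positions 3 (U/A), 6 (C/U), 8 (U/G), 9 (U/A), 10 (A/C), 15 (U/G), 17 (G/U), 20 (U/A), 22 (A/C), 23 (C/G), 24 (G/C), 31 (U/C).
There are 12 differences over 32 sites, so p = 12/32 = 0.3750.

0.3750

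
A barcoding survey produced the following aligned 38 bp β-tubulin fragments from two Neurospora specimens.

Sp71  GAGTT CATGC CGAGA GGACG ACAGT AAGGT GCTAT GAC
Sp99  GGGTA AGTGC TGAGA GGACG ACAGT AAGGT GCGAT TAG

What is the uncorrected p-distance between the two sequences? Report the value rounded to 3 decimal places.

0.211

The sequences differ at positions 2 (A/G), 5 (T/A), 6 (C/A), 7 (A/G), 11 (C/T), 33 (T/G), 36 (G/T), 38 (C/G).
There are 8 differences over 38 sites, so p = 8/38 = 0.211.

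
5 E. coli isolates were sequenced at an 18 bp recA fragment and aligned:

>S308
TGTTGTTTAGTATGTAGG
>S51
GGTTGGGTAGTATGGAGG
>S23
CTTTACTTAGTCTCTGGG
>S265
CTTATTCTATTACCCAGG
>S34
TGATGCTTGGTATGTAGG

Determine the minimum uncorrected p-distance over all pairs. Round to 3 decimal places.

0.167

Pairwise Hamming distances:
  S308 vs S51: 4
  S308 vs S23: 7
  S308 vs S265: 9
  S308 vs S34: 3
  S51 vs S23: 9
  S51 vs S265: 10
  S51 vs S34: 6
  S23 vs S265: 9
  S23 vs S34: 8
  S265 vs S34: 12
The smallest is 3 mismatches, between S308 and S34; p = 3/18 = 0.167.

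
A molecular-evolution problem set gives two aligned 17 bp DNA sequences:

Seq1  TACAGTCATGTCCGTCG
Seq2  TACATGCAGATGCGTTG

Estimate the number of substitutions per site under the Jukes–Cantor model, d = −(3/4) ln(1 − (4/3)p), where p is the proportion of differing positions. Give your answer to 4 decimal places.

Differing sites — 5:G/T; 6:T/G; 9:T/G; 10:G/A; 12:C/G; 16:C/T.
p = 6/17 = 0.352941.
d = −0.75 · ln(1 − (4/3)·0.352941) = −0.75 · ln(0.529412) = −0.75 · (-0.635988) = 0.4770.

0.4770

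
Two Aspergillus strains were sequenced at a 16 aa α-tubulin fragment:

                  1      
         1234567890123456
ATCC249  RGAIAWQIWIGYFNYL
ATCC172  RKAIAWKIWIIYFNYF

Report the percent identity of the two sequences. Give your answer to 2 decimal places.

Mismatches occur at site 2 (G/K), site 7 (Q/K), site 11 (G/I), site 16 (L/F).
12 of the 16 sites match, so the percent identity is 12/16 × 100 = 75.00%.

75.00%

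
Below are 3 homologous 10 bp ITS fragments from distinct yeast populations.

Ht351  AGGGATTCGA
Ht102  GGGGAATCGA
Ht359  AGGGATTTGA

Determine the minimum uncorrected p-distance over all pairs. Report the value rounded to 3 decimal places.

Pairwise Hamming distances:
  Ht351 vs Ht102: 2
  Ht351 vs Ht359: 1
  Ht102 vs Ht359: 3
The smallest is 1 mismatch, between Ht351 and Ht359; p = 1/10 = 0.100.

0.100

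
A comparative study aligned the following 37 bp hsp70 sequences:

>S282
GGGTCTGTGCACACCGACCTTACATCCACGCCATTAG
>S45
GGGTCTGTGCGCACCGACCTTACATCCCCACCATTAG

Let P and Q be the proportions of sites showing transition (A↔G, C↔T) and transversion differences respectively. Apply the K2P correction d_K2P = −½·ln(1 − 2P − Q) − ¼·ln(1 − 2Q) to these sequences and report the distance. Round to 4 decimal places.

0.0865

Mismatches occur at site 11 (A↔G, transition), site 28 (A↔C, transversion), site 30 (G↔A, transition).
Of the 3 differences, 2 transitions and 1 transversion over 37 sites: P = 2/37 = 0.054054, Q = 1/37 = 0.027027.
d = −0.5·ln(0.864865) − 0.25·ln(0.945946) = −0.5·(-0.145182) − 0.25·(-0.055570) = 0.0865.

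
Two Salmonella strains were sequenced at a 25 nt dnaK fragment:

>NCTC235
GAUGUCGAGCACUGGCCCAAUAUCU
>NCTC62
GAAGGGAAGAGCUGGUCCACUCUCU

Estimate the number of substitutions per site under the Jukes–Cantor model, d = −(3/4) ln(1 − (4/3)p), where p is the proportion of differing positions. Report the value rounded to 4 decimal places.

Differing sites — 3:U/A; 5:U/G; 6:C/G; 7:G/A; 10:C/A; 11:A/G; 16:C/U; 20:A/C; 22:A/C.
p = 9/25 = 0.360000.
d = −0.75 · ln(1 − (4/3)·0.360000) = −0.75 · ln(0.520000) = −0.75 · (-0.653926) = 0.4904.

0.4904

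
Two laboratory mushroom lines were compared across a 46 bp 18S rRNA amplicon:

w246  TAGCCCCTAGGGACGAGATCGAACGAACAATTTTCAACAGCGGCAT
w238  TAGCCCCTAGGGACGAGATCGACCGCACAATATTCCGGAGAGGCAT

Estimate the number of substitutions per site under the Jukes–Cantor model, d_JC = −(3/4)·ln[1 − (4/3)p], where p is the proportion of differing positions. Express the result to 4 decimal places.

0.1701

The sequences differ at positions 23 (A/C), 26 (A/C), 32 (T/A), 36 (A/C), 37 (A/G), 38 (C/G), 41 (C/A).
p = 7/46 = 0.152174.
d = −0.75 · ln(1 − (4/3)·0.152174) = −0.75 · ln(0.797101) = −0.75 · (-0.226774) = 0.1701.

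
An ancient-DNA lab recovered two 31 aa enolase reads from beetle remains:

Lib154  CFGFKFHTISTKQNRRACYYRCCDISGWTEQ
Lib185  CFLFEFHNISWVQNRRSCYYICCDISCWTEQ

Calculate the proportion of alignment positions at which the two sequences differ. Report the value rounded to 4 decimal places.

The sequences differ at positions 3 (G/L), 5 (K/E), 8 (T/N), 11 (T/W), 12 (K/V), 17 (A/S), 21 (R/I), 27 (G/C).
There are 8 differences over 31 sites, so p = 8/31 = 0.2581.

0.2581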